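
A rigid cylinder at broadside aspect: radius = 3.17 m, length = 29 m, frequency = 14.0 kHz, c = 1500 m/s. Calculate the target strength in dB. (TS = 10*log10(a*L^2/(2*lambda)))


40.95 dB


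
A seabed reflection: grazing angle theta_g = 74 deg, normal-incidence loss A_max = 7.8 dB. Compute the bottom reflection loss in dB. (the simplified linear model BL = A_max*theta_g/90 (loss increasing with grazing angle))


6.41 dB


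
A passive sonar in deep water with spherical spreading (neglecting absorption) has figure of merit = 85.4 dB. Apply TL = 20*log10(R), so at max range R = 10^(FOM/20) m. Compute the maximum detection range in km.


At max range FOM = TL, so 20*log10(R) = 85.4
R = 10^(85.4/20) = 18620.87 m = 18.62 km

18.62 km


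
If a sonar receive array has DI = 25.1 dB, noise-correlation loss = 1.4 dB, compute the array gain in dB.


AG = DI - L_corr = 25.1 - 1.4 = 23.7

23.7 dB


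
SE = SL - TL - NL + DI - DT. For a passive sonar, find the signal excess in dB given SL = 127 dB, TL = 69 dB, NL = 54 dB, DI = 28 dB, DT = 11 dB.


21 dB


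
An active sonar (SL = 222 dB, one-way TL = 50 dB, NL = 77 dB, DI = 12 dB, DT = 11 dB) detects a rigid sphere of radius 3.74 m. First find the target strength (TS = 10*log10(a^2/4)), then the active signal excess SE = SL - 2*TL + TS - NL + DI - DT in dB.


Step 1: TS = 10*log10(3.74^2/4) = 5.44 dB
Step 2: SE = SL - 2*TL + TS - NL + DI - DT = 222 - 2*50 + (5.44) - 77 + 12 - 11 = 51.44

51.44 dB


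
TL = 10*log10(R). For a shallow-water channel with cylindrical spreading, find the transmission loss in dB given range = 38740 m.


TL = 10*log10(38740) = 45.88

45.88 dB


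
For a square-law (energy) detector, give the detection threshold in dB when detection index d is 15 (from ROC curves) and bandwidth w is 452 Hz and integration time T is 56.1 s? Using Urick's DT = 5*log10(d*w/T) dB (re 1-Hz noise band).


DT = 5*log10(d*w/T) = 5*log10(15 * 452 / 56.1) = 5*log10(120.86) = 10.41

10.41 dB


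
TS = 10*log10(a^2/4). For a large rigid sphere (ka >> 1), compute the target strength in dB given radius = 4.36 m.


6.77 dB


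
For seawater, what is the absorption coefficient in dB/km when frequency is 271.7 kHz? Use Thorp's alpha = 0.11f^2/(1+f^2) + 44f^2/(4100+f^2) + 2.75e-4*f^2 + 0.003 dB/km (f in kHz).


f^2 = 73820.89
alpha = 0.11*73820.89/(1+73820.89) + 44*73820.89/(4100+73820.89) + 2.75e-4*73820.89 + 0.003 = 62.099

62.099 dB/km


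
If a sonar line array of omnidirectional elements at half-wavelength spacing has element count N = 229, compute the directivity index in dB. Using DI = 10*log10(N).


DI = 10*log10(229) = 23.6

23.6 dB


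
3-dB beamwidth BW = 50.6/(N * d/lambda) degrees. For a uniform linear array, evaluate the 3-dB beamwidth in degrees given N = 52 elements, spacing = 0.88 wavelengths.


BW = 50.6 / (52 * 0.88) = 50.6 / 45.76 = 1.11

1.11 deg


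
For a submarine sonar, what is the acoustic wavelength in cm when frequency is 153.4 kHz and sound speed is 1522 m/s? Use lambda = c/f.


lambda = c/f = 1522 / 153400 = 0.0099 m = 0.99 cm

0.99 cm


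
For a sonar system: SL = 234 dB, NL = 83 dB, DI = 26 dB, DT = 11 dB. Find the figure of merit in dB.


FOM = SL - NL + DI - DT = 234 - 83 + 26 - 11 = 166

166 dB


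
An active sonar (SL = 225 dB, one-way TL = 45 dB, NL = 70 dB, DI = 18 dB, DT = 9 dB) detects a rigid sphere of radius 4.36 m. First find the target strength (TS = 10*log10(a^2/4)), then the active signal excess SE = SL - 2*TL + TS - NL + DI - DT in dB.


Step 1: TS = 10*log10(4.36^2/4) = 6.77 dB
Step 2: SE = SL - 2*TL + TS - NL + DI - DT = 225 - 2*45 + (6.77) - 70 + 18 - 9 = 80.77

80.77 dB


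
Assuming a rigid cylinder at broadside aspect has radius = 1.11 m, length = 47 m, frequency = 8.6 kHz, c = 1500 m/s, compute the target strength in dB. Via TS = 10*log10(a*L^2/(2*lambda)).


38.47 dB


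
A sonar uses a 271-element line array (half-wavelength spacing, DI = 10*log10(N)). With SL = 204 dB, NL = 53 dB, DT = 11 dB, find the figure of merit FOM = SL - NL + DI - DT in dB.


Step 1: DI = 10*log10(271) = 24.33 dB
Step 2: FOM = SL - NL + DI - DT = 204 - 53 + 24.33 - 11 = 164.33

164.33 dB


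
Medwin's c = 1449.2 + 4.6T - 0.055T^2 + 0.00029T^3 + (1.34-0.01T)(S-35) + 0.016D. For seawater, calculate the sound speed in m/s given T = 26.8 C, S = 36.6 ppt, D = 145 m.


1542.59 m/s


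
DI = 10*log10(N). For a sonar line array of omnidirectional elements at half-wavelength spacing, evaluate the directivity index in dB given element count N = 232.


23.65 dB


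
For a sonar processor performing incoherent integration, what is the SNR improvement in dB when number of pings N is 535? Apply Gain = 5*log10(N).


Gain = 5*log10(535) = 13.64

13.64 dB


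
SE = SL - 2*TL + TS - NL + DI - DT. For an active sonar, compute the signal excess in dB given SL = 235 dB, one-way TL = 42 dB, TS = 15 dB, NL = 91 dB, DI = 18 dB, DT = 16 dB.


77 dB


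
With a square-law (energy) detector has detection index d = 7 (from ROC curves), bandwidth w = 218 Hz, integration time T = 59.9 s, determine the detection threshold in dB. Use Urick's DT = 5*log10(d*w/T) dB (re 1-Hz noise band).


DT = 5*log10(d*w/T) = 5*log10(7 * 218 / 59.9) = 5*log10(25.48) = 7.03

7.03 dB


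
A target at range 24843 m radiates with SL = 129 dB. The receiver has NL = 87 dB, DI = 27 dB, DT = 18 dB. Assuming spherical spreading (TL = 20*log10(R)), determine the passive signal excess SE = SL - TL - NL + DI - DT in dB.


Step 1: TL = 20*log10(24843) = 87.9 dB
Step 2: SE = 129 - 87.9 - 87 + 27 - 18 = -36.9

-36.9 dB


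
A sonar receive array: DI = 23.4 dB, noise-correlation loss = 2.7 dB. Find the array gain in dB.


AG = DI - L_corr = 23.4 - 2.7 = 20.7

20.7 dB


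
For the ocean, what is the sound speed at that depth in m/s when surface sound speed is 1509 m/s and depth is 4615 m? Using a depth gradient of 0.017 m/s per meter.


c = 1509 + 0.017 * 4615 = 1587.455

1587.455 m/s


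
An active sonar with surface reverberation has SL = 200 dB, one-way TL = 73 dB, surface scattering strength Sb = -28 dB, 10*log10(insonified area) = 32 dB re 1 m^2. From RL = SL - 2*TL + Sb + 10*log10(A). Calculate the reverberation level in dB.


RL = SL - 2*TL + Sb + 10*log10(A) = 200 - 2*73 + (-28) + 32 = 58

58 dB


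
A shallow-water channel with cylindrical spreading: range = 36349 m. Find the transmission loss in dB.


45.6 dB


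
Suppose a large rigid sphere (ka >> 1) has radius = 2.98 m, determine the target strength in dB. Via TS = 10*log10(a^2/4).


TS = 10*log10(2.98^2 / 4) = 10*log10(2.2201) = 3.46

3.46 dB


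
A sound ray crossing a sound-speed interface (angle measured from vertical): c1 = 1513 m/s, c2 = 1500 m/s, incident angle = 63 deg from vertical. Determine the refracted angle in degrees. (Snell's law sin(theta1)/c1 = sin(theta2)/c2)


sin(theta2) = (c2/c1)*sin(theta1) = (1500/1513)*sin(63 deg) = 0.88335
theta2 = arcsin(0.88335) = 62.05

62.05 deg


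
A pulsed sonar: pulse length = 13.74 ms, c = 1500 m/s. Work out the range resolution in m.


10.305 m


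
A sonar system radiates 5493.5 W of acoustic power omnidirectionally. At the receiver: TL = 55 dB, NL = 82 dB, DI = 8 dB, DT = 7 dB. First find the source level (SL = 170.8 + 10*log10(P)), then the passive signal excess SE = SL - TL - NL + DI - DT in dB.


Step 1: SL = 170.8 + 10*log10(5493.5) = 208.2 dB
Step 2: SE = SL - TL - NL + DI - DT = 208.2 - 55 - 82 + 8 - 7 = 72.2

72.2 dB


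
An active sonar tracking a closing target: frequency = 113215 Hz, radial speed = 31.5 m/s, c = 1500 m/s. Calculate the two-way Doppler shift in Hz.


4755.03 Hz


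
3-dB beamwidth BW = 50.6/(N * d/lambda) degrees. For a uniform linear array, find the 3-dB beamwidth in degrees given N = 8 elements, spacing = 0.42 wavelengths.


BW = 50.6 / (8 * 0.42) = 50.6 / 3.36 = 15.06

15.06 deg


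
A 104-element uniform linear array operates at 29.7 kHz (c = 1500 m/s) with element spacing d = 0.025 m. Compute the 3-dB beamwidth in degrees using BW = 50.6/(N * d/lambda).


Step 1: lambda = 1500/29700 = 0.05051 m
Step 2: d/lambda = 0.025/0.05051 = 0.495
Step 3: BW = 50.6/(N * d/lambda) = 50.6/(104 * 0.495) = 0.98

0.98 deg


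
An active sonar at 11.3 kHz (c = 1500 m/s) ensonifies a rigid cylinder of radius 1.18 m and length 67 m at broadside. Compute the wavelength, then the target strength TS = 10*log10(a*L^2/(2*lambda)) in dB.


Step 1: lambda = c/f = 1500/11300 = 0.13274 m
Step 2: TS = 10*log10(a*L^2/(2*lambda)) = 10*log10(1.18*67^2/(2*0.13274)) = 43.0

43.0 dB


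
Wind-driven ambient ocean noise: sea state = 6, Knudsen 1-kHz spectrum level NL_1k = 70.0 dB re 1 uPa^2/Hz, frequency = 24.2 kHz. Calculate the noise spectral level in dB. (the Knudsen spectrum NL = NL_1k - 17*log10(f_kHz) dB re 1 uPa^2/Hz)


NL = NL_1k - 17*log10(f_kHz) = 70.0 - 17*log10(24.2) = 70.0 - (23.52) = 46.48

46.48 dB


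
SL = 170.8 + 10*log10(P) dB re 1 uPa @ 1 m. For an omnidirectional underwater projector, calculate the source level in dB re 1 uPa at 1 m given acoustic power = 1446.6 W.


SL = 170.8 + 10*log10(1446.6) = 170.8 + 31.6 = 202.4

202.4 dB


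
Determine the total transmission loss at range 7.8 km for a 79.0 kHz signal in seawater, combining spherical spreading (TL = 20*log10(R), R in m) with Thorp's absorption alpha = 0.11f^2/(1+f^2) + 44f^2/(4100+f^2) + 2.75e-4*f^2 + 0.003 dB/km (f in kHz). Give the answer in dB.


299.24 dB


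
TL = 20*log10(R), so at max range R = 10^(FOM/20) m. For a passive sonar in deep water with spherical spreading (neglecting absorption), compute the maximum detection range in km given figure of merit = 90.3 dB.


At max range FOM = TL, so 20*log10(R) = 90.3
R = 10^(90.3/20) = 32734.07 m = 32.73 km

32.73 km


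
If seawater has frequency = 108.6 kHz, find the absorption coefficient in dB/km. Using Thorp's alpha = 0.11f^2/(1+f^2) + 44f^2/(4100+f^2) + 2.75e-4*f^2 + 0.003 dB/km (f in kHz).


36.006 dB/km


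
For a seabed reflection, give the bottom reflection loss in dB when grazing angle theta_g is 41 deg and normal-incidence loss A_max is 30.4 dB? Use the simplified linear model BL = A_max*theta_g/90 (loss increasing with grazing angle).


13.85 dB


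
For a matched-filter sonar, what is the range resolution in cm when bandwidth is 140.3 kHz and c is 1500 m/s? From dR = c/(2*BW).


dR = c/(2*BW) = 1500 / (2 * 140.3e3) = 0.0053 m = 0.53 cm

0.53 cm


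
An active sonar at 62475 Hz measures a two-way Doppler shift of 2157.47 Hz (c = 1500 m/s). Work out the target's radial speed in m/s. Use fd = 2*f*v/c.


From fd = 2*f*v/c, v = c*fd/(2*f) = 1500 * 2157.47 / (2*62475) = 25.9

25.9 m/s


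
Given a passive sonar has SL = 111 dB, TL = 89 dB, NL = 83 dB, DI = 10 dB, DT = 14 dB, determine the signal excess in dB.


SE = SL - TL - NL + DI - DT = 111 - 89 - 83 + 10 - 14 = -65

-65 dB


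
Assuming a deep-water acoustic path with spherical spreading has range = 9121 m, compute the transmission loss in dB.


TL = 20*log10(9121) = 79.2

79.2 dB


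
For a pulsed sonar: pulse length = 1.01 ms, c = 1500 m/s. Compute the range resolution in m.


dR = c*tau/2 = 1500 * 1.01e-3 / 2 = 0.7575

0.7575 m


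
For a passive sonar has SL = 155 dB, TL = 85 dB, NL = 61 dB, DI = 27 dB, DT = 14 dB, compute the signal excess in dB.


SE = SL - TL - NL + DI - DT = 155 - 85 - 61 + 27 - 14 = 22

22 dB


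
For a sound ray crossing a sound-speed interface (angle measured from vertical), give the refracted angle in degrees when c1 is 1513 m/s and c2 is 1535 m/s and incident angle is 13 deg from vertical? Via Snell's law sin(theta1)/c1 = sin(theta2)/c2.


sin(theta2) = (c2/c1)*sin(theta1) = (1535/1513)*sin(13 deg) = 0.22822
theta2 = arcsin(0.22822) = 13.19

13.19 deg


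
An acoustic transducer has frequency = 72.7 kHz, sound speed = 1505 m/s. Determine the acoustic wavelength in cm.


2.07 cm


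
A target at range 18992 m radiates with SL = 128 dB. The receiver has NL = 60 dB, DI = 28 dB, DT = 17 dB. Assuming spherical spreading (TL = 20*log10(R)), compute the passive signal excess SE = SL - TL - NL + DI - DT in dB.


-6.57 dB


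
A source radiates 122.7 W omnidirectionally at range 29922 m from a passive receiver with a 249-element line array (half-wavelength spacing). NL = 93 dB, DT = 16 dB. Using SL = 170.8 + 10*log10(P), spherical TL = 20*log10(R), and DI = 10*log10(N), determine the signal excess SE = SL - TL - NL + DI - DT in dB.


Step 1: SL = 170.8 + 10*log10(122.7) = 191.69 dB
Step 2: TL = 20*log10(29922) = 89.52 dB
Step 3: DI = 10*log10(249) = 23.96 dB
Step 4: SE = SL - TL - NL + DI - DT = 191.69 - 89.52 - 93 + 23.96 - 16 = 17.13

17.13 dB


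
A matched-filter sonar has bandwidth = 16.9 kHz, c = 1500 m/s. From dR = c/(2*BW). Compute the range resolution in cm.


dR = c/(2*BW) = 1500 / (2 * 16.9e3) = 0.0444 m = 4.44 cm

4.44 cm


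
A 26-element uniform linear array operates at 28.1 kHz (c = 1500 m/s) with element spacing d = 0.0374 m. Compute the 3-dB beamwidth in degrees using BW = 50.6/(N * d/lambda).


Step 1: lambda = 1500/28100 = 0.05338 m
Step 2: d/lambda = 0.0374/0.05338 = 0.7006
Step 3: BW = 50.6/(N * d/lambda) = 50.6/(26 * 0.7006) = 2.78

2.78 deg


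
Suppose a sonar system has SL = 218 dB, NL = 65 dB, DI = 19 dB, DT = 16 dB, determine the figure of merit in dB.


FOM = SL - NL + DI - DT = 218 - 65 + 19 - 16 = 156

156 dB


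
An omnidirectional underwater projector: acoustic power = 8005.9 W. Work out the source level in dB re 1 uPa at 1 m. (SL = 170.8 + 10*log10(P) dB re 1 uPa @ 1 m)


209.83 dB


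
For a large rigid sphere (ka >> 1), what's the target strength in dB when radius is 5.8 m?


TS = 10*log10(5.8^2 / 4) = 10*log10(8.41) = 9.25

9.25 dB


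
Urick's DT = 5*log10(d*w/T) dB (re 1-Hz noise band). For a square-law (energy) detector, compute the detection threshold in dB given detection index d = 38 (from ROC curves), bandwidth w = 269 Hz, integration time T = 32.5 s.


DT = 5*log10(d*w/T) = 5*log10(38 * 269 / 32.5) = 5*log10(314.52) = 12.49

12.49 dB


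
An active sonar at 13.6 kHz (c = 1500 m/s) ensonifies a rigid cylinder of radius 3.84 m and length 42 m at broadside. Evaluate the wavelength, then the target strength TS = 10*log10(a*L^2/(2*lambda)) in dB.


Step 1: lambda = c/f = 1500/13600 = 0.11029 m
Step 2: TS = 10*log10(a*L^2/(2*lambda)) = 10*log10(3.84*42^2/(2*0.11029)) = 44.87

44.87 dB


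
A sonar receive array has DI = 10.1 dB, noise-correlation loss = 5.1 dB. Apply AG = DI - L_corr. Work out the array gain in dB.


AG = DI - L_corr = 10.1 - 5.1 = 5.0

5.0 dB


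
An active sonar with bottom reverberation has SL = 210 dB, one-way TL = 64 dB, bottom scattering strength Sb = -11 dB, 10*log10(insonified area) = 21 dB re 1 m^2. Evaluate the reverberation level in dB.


92 dB


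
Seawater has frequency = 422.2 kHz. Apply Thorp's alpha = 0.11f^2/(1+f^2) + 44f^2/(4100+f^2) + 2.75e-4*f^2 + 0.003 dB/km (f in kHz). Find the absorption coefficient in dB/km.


f^2 = 178252.84
alpha = 0.11*178252.84/(1+178252.84) + 44*178252.84/(4100+178252.84) + 2.75e-4*178252.84 + 0.003 = 92.143

92.143 dB/km


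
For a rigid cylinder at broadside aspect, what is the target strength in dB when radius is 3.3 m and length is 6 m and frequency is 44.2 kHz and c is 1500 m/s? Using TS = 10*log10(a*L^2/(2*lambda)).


lambda = 1500/44200 = 0.03394 m
TS = 10*log10(3.3*6^2/(2*0.03394)) = 32.43

32.43 dB


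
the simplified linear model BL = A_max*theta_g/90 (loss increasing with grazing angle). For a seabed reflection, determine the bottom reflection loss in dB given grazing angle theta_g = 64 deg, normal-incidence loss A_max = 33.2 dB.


BL = A_max * theta_g / 90 = 33.2 * 64 / 90 = 23.61

23.61 dB


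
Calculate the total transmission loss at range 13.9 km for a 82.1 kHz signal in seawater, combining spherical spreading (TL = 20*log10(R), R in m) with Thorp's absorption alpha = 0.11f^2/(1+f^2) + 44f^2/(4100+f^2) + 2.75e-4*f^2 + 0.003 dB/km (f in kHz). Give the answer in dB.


490.48 dB


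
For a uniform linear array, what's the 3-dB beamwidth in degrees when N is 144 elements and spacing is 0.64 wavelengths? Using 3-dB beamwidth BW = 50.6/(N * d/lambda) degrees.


BW = 50.6 / (144 * 0.64) = 50.6 / 92.16 = 0.55

0.55 deg


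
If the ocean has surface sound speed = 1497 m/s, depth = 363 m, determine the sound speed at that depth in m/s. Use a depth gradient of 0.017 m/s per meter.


1503.171 m/s


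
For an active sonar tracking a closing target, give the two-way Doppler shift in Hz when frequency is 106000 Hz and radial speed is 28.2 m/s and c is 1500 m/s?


3985.6 Hz


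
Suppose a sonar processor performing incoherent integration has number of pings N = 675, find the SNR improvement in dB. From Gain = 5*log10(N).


Gain = 5*log10(675) = 14.15

14.15 dB


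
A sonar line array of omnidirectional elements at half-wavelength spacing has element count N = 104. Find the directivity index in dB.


20.17 dB


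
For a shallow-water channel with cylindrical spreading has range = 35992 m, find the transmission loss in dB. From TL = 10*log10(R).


TL = 10*log10(35992) = 45.56

45.56 dB


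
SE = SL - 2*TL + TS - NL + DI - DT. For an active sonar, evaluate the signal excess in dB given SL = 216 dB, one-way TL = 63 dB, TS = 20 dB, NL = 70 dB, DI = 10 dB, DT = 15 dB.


SE = SL - 2*TL + TS - NL + DI - DT = 216 - 2*63 + (20) - 70 + 10 - 15 = 35

35 dB


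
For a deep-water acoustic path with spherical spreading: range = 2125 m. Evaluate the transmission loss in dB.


TL = 20*log10(2125) = 66.55

66.55 dB


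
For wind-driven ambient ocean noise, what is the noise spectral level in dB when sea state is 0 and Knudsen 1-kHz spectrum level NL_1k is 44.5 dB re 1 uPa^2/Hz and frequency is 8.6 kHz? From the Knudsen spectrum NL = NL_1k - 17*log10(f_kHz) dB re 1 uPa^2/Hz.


28.61 dB


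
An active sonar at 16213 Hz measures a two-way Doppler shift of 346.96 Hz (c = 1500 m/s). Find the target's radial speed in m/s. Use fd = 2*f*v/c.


From fd = 2*f*v/c, v = c*fd/(2*f) = 1500 * 346.96 / (2*16213) = 16.05

16.05 m/s


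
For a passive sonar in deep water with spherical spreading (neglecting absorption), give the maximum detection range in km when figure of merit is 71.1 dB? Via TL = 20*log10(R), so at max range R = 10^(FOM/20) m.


At max range FOM = TL, so 20*log10(R) = 71.1
R = 10^(71.1/20) = 3589.22 m = 3.59 km

3.59 km


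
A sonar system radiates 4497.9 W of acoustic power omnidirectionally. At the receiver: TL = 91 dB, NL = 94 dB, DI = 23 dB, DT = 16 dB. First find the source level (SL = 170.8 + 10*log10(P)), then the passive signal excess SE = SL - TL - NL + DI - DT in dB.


Step 1: SL = 170.8 + 10*log10(4497.9) = 207.33 dB
Step 2: SE = SL - TL - NL + DI - DT = 207.33 - 91 - 94 + 23 - 16 = 29.33

29.33 dB


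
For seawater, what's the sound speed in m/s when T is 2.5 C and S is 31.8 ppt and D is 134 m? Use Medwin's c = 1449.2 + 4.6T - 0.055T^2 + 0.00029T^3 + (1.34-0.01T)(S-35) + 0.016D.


c = 1449.2 + 4.6*2.5 - 0.055*2.5^2 + 0.00029*2.5^3 + (1.34 - 0.01*2.5)*(31.8 - 35) + 0.016*134 = 1458.3

1458.3 m/s


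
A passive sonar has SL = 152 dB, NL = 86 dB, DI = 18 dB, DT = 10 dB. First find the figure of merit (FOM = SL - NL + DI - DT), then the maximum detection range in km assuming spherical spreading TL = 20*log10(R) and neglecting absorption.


Step 1: FOM = SL - NL + DI - DT = 152 - 86 + 18 - 10 = 74 dB
Step 2: at max range FOM = TL = 20*log10(R), so R = 10^(74/20) = 5011.87 m = 5.01 km

5.01 km


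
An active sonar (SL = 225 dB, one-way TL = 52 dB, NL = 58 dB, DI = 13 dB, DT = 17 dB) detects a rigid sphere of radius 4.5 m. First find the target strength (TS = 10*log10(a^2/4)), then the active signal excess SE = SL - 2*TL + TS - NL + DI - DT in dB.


Step 1: TS = 10*log10(4.5^2/4) = 7.04 dB
Step 2: SE = SL - 2*TL + TS - NL + DI - DT = 225 - 2*52 + (7.04) - 58 + 13 - 17 = 66.04

66.04 dB


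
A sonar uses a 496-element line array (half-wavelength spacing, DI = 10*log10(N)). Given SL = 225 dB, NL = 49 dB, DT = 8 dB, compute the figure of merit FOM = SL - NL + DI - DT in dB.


Step 1: DI = 10*log10(496) = 26.95 dB
Step 2: FOM = SL - NL + DI - DT = 225 - 49 + 26.95 - 8 = 194.95

194.95 dB


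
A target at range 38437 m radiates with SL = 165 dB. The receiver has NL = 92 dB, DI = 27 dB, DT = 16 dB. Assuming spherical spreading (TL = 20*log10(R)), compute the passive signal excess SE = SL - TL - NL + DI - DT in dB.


-7.69 dB


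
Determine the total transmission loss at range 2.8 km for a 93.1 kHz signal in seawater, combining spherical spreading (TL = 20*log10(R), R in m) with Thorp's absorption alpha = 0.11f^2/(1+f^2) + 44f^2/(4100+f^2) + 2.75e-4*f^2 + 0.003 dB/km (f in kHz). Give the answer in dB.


Step 1 (Thorp): alpha = 0.11*8667.61/(1+8667.61) + 44*8667.61/(4100+8667.61) + 2.75e-4*8667.61 + 0.003 = 32.3671 dB/km
Step 2: TL_spread = 20*log10(2800) = 68.94 dB
Step 3: TL_abs = alpha*R = 32.3671 * 2.8 = 90.63 dB
Step 4: TL_total = 68.94 + 90.63 = 159.57

159.57 dB


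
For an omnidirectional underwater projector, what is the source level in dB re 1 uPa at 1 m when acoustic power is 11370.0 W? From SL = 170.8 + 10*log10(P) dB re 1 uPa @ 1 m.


211.36 dB


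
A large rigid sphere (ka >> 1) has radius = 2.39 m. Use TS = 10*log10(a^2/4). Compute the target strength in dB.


TS = 10*log10(2.39^2 / 4) = 10*log10(1.428025) = 1.55

1.55 dB


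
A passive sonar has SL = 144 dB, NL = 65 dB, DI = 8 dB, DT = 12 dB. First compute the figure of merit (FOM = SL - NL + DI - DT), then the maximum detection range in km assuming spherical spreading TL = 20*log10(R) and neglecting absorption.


Step 1: FOM = SL - NL + DI - DT = 144 - 65 + 8 - 12 = 75 dB
Step 2: at max range FOM = TL = 20*log10(R), so R = 10^(75/20) = 5623.41 m = 5.62 km

5.62 km


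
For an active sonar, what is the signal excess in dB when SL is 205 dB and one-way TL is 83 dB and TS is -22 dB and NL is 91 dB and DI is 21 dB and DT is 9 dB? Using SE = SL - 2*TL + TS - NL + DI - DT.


SE = SL - 2*TL + TS - NL + DI - DT = 205 - 2*83 + (-22) - 91 + 21 - 9 = -62

-62 dB


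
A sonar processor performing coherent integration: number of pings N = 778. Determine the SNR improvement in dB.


Gain = 10*log10(778) = 28.91

28.91 dB


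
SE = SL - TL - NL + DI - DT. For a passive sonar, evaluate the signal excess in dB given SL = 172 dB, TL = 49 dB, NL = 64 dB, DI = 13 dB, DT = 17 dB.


SE = SL - TL - NL + DI - DT = 172 - 49 - 64 + 13 - 17 = 55

55 dB


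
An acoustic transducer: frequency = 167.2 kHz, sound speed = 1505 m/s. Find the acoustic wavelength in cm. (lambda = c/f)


lambda = c/f = 1505 / 167200 = 0.009 m = 0.9 cm

0.9 cm


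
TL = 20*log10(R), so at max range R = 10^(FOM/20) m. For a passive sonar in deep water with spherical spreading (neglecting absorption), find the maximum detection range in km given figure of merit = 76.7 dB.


At max range FOM = TL, so 20*log10(R) = 76.7
R = 10^(76.7/20) = 6839.12 m = 6.84 km

6.84 km


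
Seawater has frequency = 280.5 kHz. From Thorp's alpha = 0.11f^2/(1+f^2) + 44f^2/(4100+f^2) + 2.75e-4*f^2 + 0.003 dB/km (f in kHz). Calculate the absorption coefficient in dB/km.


f^2 = 78680.25
alpha = 0.11*78680.25/(1+78680.25) + 44*78680.25/(4100+78680.25) + 2.75e-4*78680.25 + 0.003 = 63.571

63.571 dB/km


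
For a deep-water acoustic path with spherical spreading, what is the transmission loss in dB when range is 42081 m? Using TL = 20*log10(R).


TL = 20*log10(42081) = 92.48

92.48 dB


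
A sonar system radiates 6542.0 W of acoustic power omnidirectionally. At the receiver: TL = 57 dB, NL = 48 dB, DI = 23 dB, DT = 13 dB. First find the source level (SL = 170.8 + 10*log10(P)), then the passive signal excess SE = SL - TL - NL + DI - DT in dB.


Step 1: SL = 170.8 + 10*log10(6542.0) = 208.96 dB
Step 2: SE = SL - TL - NL + DI - DT = 208.96 - 57 - 48 + 23 - 13 = 113.96

113.96 dB


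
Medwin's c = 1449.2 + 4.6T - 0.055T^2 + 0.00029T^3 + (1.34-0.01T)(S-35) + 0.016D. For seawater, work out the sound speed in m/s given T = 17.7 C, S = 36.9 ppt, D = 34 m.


c = 1449.2 + 4.6*17.7 - 0.055*17.7^2 + 0.00029*17.7^3 + (1.34 - 0.01*17.7)*(36.9 - 35) + 0.016*34 = 1517.75

1517.75 m/s


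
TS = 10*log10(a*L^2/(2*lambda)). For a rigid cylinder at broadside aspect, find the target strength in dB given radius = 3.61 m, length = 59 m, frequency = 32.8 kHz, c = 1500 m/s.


lambda = 1500/32800 = 0.04573 m
TS = 10*log10(3.61*59^2/(2*0.04573)) = 51.38

51.38 dB


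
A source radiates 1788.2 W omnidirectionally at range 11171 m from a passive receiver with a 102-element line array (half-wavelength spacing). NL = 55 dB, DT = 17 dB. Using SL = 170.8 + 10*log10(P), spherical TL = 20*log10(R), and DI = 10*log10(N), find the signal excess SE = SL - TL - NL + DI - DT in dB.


70.45 dB


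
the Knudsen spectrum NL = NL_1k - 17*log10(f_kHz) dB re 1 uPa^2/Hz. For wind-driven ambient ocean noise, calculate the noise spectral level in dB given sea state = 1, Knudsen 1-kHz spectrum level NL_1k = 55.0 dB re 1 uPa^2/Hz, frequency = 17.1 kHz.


34.04 dB


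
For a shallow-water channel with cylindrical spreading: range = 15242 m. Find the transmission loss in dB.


TL = 10*log10(15242) = 41.83

41.83 dB


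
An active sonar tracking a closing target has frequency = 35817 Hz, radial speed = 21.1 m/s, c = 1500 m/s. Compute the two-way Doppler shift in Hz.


fd = 2*f*v/c = 2 * 35817 * 21.1 / 1500 = 1007.65

1007.65 Hz


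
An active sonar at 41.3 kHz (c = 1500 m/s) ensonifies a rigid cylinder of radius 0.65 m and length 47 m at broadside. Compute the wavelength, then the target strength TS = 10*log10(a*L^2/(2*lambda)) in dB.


Step 1: lambda = c/f = 1500/41300 = 0.03632 m
Step 2: TS = 10*log10(a*L^2/(2*lambda)) = 10*log10(0.65*47^2/(2*0.03632)) = 42.96

42.96 dB


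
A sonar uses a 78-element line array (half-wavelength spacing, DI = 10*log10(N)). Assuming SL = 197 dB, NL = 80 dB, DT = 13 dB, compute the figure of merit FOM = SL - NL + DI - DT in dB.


Step 1: DI = 10*log10(78) = 18.92 dB
Step 2: FOM = SL - NL + DI - DT = 197 - 80 + 18.92 - 13 = 122.92

122.92 dB


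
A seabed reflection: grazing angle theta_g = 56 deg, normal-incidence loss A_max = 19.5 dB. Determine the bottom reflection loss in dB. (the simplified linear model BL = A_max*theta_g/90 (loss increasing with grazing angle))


BL = A_max * theta_g / 90 = 19.5 * 56 / 90 = 12.13

12.13 dB


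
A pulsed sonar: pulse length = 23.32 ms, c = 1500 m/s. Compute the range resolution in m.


17.49 m


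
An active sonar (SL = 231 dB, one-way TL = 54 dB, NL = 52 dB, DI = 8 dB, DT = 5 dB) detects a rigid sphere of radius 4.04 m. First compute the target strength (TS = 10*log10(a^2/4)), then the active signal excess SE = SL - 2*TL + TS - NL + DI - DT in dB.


Step 1: TS = 10*log10(4.04^2/4) = 6.11 dB
Step 2: SE = SL - 2*TL + TS - NL + DI - DT = 231 - 2*54 + (6.11) - 52 + 8 - 5 = 80.11

80.11 dB


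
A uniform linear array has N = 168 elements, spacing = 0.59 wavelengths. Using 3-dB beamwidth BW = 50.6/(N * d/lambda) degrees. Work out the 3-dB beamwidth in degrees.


0.51 deg


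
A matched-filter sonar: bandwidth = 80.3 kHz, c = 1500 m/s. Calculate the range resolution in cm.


dR = c/(2*BW) = 1500 / (2 * 80.3e3) = 0.0093 m = 0.93 cm

0.93 cm


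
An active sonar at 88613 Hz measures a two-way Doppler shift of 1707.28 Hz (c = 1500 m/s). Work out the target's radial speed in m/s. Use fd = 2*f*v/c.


14.45 m/s


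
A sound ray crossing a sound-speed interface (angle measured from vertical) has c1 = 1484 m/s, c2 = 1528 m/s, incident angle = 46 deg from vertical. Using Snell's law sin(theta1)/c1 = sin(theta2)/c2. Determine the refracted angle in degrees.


47.79 deg


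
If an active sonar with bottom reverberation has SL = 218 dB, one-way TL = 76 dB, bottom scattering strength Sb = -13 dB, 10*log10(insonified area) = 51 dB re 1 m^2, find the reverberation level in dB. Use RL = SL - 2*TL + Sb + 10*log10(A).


RL = SL - 2*TL + Sb + 10*log10(A) = 218 - 2*76 + (-13) + 51 = 104

104 dB


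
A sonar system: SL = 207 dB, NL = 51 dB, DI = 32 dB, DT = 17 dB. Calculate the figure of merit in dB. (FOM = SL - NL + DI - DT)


FOM = SL - NL + DI - DT = 207 - 51 + 32 - 17 = 171

171 dB


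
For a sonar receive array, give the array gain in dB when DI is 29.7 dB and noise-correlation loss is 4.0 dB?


25.7 dB


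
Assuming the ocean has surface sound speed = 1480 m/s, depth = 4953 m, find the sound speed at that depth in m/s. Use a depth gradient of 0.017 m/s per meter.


c = 1480 + 0.017 * 4953 = 1564.201

1564.201 m/s


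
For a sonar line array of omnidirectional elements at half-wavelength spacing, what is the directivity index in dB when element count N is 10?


10.0 dB


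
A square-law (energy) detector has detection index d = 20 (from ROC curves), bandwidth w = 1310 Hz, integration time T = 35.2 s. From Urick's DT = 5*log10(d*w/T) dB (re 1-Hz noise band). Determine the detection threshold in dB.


DT = 5*log10(d*w/T) = 5*log10(20 * 1310 / 35.2) = 5*log10(744.32) = 14.36

14.36 dB


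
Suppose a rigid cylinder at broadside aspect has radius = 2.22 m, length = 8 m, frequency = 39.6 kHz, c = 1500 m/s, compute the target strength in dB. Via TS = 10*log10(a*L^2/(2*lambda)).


lambda = 1500/39600 = 0.03788 m
TS = 10*log10(2.22*8^2/(2*0.03788)) = 32.73

32.73 dB


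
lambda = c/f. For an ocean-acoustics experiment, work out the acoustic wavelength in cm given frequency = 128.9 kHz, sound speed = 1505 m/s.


1.17 cm


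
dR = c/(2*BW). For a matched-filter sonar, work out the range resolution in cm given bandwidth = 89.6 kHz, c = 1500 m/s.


dR = c/(2*BW) = 1500 / (2 * 89.6e3) = 0.0084 m = 0.84 cm

0.84 cm


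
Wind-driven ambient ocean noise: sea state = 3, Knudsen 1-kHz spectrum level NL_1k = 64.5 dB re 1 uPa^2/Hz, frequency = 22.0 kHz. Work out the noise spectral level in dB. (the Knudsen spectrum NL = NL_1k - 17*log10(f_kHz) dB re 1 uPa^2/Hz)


NL = NL_1k - 17*log10(f_kHz) = 64.5 - 17*log10(22.0) = 64.5 - (22.82) = 41.68

41.68 dB


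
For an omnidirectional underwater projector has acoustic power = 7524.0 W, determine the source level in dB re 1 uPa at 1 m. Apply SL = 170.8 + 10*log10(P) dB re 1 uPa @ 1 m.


209.56 dB


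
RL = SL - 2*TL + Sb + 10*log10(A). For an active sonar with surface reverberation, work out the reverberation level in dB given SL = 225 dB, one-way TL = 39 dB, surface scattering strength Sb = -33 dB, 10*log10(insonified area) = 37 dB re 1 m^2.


RL = SL - 2*TL + Sb + 10*log10(A) = 225 - 2*39 + (-33) + 37 = 151

151 dB


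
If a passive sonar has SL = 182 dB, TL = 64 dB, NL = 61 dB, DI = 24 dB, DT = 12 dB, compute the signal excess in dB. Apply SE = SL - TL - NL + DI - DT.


SE = SL - TL - NL + DI - DT = 182 - 64 - 61 + 24 - 12 = 69

69 dB


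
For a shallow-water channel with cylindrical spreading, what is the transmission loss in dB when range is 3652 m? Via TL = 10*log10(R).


TL = 10*log10(3652) = 35.63

35.63 dB


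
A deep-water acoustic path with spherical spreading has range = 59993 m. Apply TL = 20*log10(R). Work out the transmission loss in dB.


TL = 20*log10(59993) = 95.56

95.56 dB


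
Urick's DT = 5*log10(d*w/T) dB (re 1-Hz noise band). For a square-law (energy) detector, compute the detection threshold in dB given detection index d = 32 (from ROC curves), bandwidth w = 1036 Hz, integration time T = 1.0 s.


22.6 dB


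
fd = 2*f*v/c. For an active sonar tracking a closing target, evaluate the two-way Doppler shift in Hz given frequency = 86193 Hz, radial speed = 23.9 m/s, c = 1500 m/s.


fd = 2*f*v/c = 2 * 86193 * 23.9 / 1500 = 2746.68

2746.68 Hz


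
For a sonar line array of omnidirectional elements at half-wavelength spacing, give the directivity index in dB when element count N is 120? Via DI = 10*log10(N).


DI = 10*log10(120) = 20.79

20.79 dB


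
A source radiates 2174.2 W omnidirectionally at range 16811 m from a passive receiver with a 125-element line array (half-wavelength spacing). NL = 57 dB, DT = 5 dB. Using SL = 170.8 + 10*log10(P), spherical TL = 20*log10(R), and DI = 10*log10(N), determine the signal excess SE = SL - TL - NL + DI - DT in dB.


Step 1: SL = 170.8 + 10*log10(2174.2) = 204.17 dB
Step 2: TL = 20*log10(16811) = 84.51 dB
Step 3: DI = 10*log10(125) = 20.97 dB
Step 4: SE = SL - TL - NL + DI - DT = 204.17 - 84.51 - 57 + 20.97 - 5 = 78.63

78.63 dB


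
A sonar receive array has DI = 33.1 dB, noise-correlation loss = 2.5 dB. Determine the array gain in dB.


AG = DI - L_corr = 33.1 - 2.5 = 30.6

30.6 dB


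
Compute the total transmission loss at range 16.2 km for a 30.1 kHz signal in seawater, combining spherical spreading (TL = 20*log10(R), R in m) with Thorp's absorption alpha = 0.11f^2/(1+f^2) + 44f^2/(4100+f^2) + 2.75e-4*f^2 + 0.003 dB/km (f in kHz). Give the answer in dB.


Step 1 (Thorp): alpha = 0.11*906.01/(1+906.01) + 44*906.01/(4100+906.01) + 2.75e-4*906.01 + 0.003 = 8.3253 dB/km
Step 2: TL_spread = 20*log10(16200) = 84.19 dB
Step 3: TL_abs = alpha*R = 8.3253 * 16.2 = 134.87 dB
Step 4: TL_total = 84.19 + 134.87 = 219.06

219.06 dB


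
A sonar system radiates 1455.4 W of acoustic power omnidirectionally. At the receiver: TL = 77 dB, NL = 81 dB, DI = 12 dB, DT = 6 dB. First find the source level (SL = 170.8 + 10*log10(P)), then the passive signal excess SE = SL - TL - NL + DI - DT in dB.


Step 1: SL = 170.8 + 10*log10(1455.4) = 202.43 dB
Step 2: SE = SL - TL - NL + DI - DT = 202.43 - 77 - 81 + 12 - 6 = 50.43

50.43 dB


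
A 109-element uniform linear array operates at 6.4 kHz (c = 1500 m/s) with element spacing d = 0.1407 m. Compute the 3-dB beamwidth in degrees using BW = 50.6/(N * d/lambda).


0.77 deg


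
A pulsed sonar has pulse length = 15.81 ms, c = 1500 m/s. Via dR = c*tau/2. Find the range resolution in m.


11.8575 m


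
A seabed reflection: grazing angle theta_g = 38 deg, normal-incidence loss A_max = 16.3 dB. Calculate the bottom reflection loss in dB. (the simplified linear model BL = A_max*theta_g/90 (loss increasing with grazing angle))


6.88 dB


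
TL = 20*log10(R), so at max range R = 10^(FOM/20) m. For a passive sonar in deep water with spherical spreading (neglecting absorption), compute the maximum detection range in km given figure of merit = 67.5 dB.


2.37 km


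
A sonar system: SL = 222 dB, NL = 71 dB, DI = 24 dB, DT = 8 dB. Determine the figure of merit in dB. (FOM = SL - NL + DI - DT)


FOM = SL - NL + DI - DT = 222 - 71 + 24 - 8 = 167

167 dB


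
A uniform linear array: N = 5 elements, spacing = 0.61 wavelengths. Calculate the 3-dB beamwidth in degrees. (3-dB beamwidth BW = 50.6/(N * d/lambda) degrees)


BW = 50.6 / (5 * 0.61) = 50.6 / 3.05 = 16.59

16.59 deg


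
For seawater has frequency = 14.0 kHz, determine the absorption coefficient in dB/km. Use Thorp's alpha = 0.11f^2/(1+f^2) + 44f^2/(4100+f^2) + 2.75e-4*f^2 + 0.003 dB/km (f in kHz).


2.174 dB/km


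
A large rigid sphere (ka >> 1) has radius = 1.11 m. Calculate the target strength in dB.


TS = 10*log10(1.11^2 / 4) = 10*log10(0.308025) = -5.11

-5.11 dB


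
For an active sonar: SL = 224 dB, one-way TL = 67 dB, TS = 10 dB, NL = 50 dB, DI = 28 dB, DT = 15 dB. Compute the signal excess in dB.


SE = SL - 2*TL + TS - NL + DI - DT = 224 - 2*67 + (10) - 50 + 28 - 15 = 63

63 dB


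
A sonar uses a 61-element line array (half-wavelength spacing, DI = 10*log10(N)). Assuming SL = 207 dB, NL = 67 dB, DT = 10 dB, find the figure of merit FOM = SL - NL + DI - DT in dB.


Step 1: DI = 10*log10(61) = 17.85 dB
Step 2: FOM = SL - NL + DI - DT = 207 - 67 + 17.85 - 10 = 147.85

147.85 dB


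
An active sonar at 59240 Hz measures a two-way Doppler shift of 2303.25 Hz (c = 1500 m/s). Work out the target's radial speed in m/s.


29.16 m/s


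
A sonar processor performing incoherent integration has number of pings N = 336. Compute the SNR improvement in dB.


12.63 dB


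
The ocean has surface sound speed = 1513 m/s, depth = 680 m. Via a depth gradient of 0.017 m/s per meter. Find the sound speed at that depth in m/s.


c = 1513 + 0.017 * 680 = 1524.56

1524.56 m/s


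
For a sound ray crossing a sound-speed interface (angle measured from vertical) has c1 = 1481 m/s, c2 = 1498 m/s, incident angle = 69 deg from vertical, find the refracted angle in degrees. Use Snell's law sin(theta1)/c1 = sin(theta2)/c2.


sin(theta2) = (c2/c1)*sin(theta1) = (1498/1481)*sin(69 deg) = 0.9443
theta2 = arcsin(0.9443) = 70.79

70.79 deg


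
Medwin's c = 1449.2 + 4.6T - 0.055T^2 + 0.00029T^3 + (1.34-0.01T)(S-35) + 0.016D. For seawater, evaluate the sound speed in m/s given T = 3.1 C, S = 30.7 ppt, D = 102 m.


1458.94 m/s


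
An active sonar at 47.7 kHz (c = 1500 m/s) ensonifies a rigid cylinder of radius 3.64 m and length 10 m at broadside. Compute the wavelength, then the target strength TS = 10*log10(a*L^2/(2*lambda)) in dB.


Step 1: lambda = c/f = 1500/47700 = 0.03145 m
Step 2: TS = 10*log10(a*L^2/(2*lambda)) = 10*log10(3.64*10^2/(2*0.03145)) = 37.62

37.62 dB


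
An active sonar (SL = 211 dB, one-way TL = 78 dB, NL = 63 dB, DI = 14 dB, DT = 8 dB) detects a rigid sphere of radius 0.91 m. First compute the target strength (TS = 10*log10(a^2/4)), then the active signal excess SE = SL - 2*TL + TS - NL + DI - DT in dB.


Step 1: TS = 10*log10(0.91^2/4) = -6.84 dB
Step 2: SE = SL - 2*TL + TS - NL + DI - DT = 211 - 2*78 + (-6.84) - 63 + 14 - 8 = -8.84

-8.84 dB


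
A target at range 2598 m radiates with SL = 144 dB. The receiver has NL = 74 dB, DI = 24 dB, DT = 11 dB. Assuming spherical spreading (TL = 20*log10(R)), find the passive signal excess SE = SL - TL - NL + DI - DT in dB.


14.71 dB


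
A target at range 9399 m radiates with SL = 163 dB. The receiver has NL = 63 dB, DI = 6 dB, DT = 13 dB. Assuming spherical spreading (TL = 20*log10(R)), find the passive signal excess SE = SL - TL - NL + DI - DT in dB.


13.54 dB


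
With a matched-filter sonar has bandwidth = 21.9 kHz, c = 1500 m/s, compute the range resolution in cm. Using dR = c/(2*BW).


dR = c/(2*BW) = 1500 / (2 * 21.9e3) = 0.0342 m = 3.42 cm

3.42 cm


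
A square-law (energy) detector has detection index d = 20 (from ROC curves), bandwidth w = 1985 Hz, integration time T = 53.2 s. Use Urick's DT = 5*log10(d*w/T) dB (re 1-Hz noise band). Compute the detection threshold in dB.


14.36 dB


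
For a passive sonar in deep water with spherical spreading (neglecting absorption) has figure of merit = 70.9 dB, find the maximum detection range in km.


At max range FOM = TL, so 20*log10(R) = 70.9
R = 10^(70.9/20) = 3507.52 m = 3.51 km

3.51 km


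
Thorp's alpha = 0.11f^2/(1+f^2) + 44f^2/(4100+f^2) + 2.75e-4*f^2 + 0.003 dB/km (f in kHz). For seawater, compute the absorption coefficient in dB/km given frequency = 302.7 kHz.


f^2 = 91627.29
alpha = 0.11*91627.29/(1+91627.29) + 44*91627.29/(4100+91627.29) + 2.75e-4*91627.29 + 0.003 = 67.426

67.426 dB/km


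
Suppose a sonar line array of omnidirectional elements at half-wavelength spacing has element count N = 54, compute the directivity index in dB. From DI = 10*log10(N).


17.32 dB


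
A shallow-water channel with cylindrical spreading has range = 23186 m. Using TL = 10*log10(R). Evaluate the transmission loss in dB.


43.65 dB


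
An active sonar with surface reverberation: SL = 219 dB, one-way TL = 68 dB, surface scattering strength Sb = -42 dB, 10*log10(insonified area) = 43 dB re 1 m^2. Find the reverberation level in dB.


84 dB
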